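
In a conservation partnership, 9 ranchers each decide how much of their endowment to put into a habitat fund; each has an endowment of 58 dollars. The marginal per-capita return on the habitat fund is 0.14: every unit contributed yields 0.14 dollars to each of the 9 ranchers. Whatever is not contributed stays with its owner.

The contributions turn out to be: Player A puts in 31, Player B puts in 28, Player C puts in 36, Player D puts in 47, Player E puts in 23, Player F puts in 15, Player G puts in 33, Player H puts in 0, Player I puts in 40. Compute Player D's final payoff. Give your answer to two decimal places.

Total contributed: 31 + 28 + 36 + 47 + 23 + 15 + 33 + 0 + 40 = 253.
Each receives 0.14 × 253 = 35.42 from the habitat fund.
Player D keeps 58 − 47 = 11, so Player D's payoff is 11 + 35.42 = 46.42.

46.42 dollars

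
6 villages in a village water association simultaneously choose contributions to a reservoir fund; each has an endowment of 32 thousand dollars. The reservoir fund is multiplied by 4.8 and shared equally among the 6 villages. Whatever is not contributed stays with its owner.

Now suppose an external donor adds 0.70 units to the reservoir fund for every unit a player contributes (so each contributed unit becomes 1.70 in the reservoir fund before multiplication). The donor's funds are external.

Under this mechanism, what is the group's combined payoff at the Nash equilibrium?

The effective private return per unit is now 4.8 × 1.70 / 6 = 1.3600 > 1, so every player's dominant strategy flips to full contribution.
At the Nash equilibrium everyone contributes 32. Group total payoff = 4.8 × 1.70 × 192 = 1566.72.

1566.72 thousand dollars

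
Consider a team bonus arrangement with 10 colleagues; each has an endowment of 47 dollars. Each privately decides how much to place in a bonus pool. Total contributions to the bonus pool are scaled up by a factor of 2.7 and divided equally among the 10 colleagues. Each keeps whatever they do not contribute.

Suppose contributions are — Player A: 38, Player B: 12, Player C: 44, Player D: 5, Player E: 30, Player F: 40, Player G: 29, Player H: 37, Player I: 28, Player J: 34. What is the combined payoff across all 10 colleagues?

Total contributed: 38 + 12 + 44 + 5 + 30 + 40 + 29 + 37 + 28 + 34 = 297; total kept: 10 × 47 − 297 = 173.
The bonus pool pays out 2.7 × 297 = 801.90 in aggregate.
Group total = 173 + 801.90 = 974.90.

974.90 dollars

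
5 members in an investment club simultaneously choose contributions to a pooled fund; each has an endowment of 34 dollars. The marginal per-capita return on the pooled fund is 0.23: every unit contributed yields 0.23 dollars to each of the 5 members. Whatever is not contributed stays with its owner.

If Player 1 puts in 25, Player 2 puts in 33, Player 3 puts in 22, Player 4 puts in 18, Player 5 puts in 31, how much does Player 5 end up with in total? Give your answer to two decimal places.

Total contributed: 25 + 33 + 22 + 18 + 31 = 129.
Each receives 0.23 × 129 = 29.67 from the pooled fund.
Player 5 keeps 34 − 31 = 3, so Player 5's payoff is 3 + 29.67 = 32.67.

32.67 dollars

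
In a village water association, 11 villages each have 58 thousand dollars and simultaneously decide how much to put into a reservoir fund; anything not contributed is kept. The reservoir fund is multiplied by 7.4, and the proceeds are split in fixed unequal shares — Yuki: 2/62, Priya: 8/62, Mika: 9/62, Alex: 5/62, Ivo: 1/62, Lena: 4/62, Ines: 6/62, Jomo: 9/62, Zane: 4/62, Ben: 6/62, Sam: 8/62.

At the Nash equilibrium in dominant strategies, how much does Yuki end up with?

85.69 thousand dollars

For player j, contributing a unit is worthwhile iff 7.4 × (j's share) ≥ 1, i.e. iff j's share is at least 0.1351.
Mika and Jomo clear that bar, contributing 58 each; the remaining 9 contribute 0. Total contributed: 116.
Yuki keeps 58 and receives 7.4 × 116 × 2/62 = 27.69 from the reservoir fund, for a payoff of 85.69.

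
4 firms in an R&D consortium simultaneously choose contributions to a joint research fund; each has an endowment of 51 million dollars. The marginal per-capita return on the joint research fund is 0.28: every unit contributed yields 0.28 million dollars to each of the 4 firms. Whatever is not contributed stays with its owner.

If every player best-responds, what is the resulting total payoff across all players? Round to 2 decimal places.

204.00 million dollars

The private return per contributed unit is 0.28 < 1, so contributing 0 is dominant for every player. At the Nash equilibrium everyone keeps their 51, and the group total is 4 × 51 = 204.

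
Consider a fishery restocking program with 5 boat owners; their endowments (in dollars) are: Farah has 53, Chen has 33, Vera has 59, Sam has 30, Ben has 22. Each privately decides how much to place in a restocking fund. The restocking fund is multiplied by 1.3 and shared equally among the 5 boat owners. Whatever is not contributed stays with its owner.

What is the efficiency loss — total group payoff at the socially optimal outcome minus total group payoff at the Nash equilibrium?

The private return per contributed unit is 1.3/5 = 0.2600 < 1 for every player regardless of endowment, so the Nash equilibrium is zero contribution and the group total is Σ E_j = 53 + 33 + 59 + 30 + 22 = 197.
Each contributed unit returns 1.300 to the group, so the social optimum is full contribution by everyone: group total = 1.300 × 197 = 256.10.
Efficiency loss = (1.300 − 1) × 197 = 59.10.

59.10 dollars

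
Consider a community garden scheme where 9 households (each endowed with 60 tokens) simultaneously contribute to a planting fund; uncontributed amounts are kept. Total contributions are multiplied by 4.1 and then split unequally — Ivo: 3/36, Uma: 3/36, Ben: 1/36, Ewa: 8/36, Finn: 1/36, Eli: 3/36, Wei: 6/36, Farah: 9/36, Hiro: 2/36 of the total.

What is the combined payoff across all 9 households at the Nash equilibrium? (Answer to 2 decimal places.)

Player j's private return per contributed unit is 4.1 × (j's share). Contributing is weakly dominant for j when that share is at least 1/4.1 = 0.2439, and contributing 0 is dominant otherwise.
Only Farah (9/36) clears that bar, contributing 60; the remaining 8 contribute 0. Total contributed: 60.
The planting fund pays out 4.1 × 60 = 246.00 in total (split across the unequal shares, but the aggregate is all that matters for the group sum).
The 8 free-riders keep 60 each, adding 480. Group total = 480 + 246.00 = 726.00.

726.00 tokens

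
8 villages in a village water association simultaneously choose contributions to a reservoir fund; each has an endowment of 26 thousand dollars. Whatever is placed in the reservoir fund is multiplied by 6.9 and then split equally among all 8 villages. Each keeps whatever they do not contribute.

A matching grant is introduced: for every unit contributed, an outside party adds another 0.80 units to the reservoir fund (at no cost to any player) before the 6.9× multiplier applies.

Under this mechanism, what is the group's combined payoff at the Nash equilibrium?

2583.36 thousand dollars

With the mechanism, a contributed unit returns 6.9 × 1.80 / 8 = 1.5525 per unit of net cost to the contributor — now above 1 — so contributing fully is weakly dominant for every player.
So the Nash equilibrium is full contribution by all 8; the group earns 6.9 × 1.80 × 208 = 2583.36.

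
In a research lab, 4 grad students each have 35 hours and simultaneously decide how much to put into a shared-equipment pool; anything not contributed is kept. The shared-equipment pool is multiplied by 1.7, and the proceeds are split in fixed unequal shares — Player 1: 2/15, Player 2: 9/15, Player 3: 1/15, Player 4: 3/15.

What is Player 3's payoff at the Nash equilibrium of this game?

38.97 hours

For player j, contributing a unit is worthwhile iff 1.7 × (j's share) ≥ 1, i.e. iff j's share is at least 0.5882.
Only Player 2 (9/15) clears that bar, contributing 35; the remaining 3 contribute 0. Total contributed: 35.
Player 3 keeps 35 and receives 1.7 × 35 × 1/15 = 3.97 from the shared-equipment pool, for a payoff of 38.97.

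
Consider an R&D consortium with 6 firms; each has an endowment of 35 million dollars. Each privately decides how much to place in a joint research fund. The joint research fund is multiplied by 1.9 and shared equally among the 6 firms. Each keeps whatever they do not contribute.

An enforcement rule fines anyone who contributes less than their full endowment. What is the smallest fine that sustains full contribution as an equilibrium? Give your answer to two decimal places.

Given the others contribute fully, the best deviation is to contribute 0 (any partial contribution still incurs the fine and gives up units whose private return 0.3167 is below 1).
Deviating from 35 to 0 saves 35 million dollars but forfeits the deviator's share of the drop in the joint research fund: 1.9/6 × 35 = 11.08.
So the deviation gain is 35 − 11.08 = 23.92, and the fine must be at least 23.92 million dollars to wipe it out.

23.92 million dollars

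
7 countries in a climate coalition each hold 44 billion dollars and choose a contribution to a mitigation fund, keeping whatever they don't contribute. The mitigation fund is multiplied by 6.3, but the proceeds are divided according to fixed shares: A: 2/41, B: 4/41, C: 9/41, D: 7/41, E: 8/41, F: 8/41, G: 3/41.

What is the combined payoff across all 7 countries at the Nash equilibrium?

1240.80 billion dollars

A player with share s gets back 6.3·s per unit contributed, so full contribution is dominant for anyone with s > 1/6.3 = 0.1587 and zero contribution is dominant for anyone below.
The shares above 0.1587 belong to C, D, E and F, contributing 44 each; the remaining 3 contribute 0. Total contributed: 176.
The mitigation fund pays out 6.3 × 176 = 1108.80 in total (split across the unequal shares, but the aggregate is all that matters for the group sum).
The 3 free-riders keep 44 each, adding 132. Group total = 132 + 1108.80 = 1240.80.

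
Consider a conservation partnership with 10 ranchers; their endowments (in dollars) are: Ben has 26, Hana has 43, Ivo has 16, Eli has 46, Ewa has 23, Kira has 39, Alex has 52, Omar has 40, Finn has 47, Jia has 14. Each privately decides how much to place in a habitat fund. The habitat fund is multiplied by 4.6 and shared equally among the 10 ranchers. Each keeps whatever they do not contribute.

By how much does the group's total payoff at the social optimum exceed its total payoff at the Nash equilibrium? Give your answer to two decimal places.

1245.60 dollars

The private return per contributed unit is 4.6/10 = 0.4600 < 1 for every player regardless of endowment, so the Nash equilibrium is zero contribution and the group total is Σ E_j = 26 + 43 + 16 + 46 + 23 + 39 + 52 + 40 + 47 + 14 = 346.
Each contributed unit returns 4.600 to the group, so the social optimum is full contribution by everyone: group total = 4.600 × 346 = 1591.60.
Efficiency loss = (4.600 − 1) × 346 = 1245.60.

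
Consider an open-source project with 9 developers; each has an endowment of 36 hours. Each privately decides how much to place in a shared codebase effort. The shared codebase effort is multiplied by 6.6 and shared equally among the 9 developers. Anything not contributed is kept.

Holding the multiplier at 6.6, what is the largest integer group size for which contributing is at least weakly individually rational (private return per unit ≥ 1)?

6

Private return per unit is 6.6/(group size), which is ≥ 1 whenever the group size is ≤ 6.6.
The largest such integer is 6.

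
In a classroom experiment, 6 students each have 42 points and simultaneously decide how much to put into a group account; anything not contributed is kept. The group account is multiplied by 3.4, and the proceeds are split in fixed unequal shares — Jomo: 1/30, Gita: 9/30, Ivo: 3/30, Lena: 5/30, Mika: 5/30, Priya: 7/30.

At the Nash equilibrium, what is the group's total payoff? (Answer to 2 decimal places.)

For player j, contributing a unit is worthwhile iff 3.4 × (j's share) ≥ 1, i.e. iff j's share is at least 0.2941.
Gita alone (share 9/30) is above the threshold, contributing 42; the remaining 5 contribute 0. Total contributed: 42.
The group account pays out 3.4 × 42 = 142.80 in total (split across the unequal shares, but the aggregate is all that matters for the group sum).
The 5 free-riders keep 42 each, adding 210. Group total = 210 + 142.80 = 352.80.

352.80 points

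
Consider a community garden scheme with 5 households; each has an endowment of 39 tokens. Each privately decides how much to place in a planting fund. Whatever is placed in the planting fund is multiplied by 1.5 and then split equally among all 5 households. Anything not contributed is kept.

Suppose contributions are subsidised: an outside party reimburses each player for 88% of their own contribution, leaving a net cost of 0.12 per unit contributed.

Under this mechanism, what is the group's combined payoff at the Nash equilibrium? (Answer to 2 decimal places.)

464.10 tokens

With the mechanism, a contributed unit returns (1.5/5) / 0.12 = 2.5000 per unit of net cost to the contributor — now above 1 — so contributing fully is weakly dominant for every player.
At the Nash equilibrium everyone contributes 39. Group total payoff = 5 × (39 × 0.88 + 1.5 × 39) = 464.10.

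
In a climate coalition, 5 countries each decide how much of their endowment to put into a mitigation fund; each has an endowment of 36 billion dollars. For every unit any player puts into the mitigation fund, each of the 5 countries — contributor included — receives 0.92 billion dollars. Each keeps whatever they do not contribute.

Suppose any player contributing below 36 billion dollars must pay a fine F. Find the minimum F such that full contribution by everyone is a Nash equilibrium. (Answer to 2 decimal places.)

Given the others contribute fully, the best deviation is to contribute 0 (any partial contribution still incurs the fine and gives up units whose private return 0.92 is below 1).
Deviating from 36 to 0 saves 36 billion dollars but forfeits the deviator's share of the drop in the mitigation fund: 0.92 × 36 = 33.12.
So the deviation gain is 36 − 33.12 = 2.88, and the fine must be at least 2.88 billion dollars to wipe it out.

2.88 billion dollars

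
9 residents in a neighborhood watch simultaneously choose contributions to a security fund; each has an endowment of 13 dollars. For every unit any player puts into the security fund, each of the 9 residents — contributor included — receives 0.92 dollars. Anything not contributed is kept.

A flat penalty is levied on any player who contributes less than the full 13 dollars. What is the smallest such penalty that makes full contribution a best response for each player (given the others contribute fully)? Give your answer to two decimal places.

Given the others contribute fully, the best deviation is to contribute 0 (any partial contribution still incurs the fine and gives up units whose private return 0.92 is below 1).
Deviating from 13 to 0 saves 13 dollars but forfeits the deviator's share of the drop in the security fund: 0.92 × 13 = 11.96.
So the deviation gain is 13 − 11.96 = 1.04, and the fine must be at least 1.04 dollars to wipe it out.

1.04 dollars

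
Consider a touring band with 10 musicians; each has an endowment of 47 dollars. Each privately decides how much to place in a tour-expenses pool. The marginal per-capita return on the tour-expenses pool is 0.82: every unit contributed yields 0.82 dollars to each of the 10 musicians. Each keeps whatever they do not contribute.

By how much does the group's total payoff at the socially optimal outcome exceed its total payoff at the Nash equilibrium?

The private return per contributed unit is 0.82 < 1, so contributing 0 is dominant for every player. At the Nash equilibrium everyone keeps their 47, and the group total is 10 × 47 = 470.
Each contributed unit returns 8.200 to the group as a whole (0.82 to each of 10 players), which exceeds 1, so the social optimum is full contribution: group total = 8.200 × 470 = 3854.00.
Efficiency loss = 3854.00 − 470 = 3384.00.

3384.00 dollars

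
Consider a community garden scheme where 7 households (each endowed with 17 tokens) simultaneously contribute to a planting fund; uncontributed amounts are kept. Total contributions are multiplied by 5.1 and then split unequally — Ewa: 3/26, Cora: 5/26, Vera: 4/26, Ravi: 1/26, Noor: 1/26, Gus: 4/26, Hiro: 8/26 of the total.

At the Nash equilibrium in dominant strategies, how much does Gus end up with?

For player j, contributing a unit is worthwhile iff 5.1 × (j's share) ≥ 1, i.e. iff j's share is at least 0.1961.
Hiro alone (share 8/26) is above the threshold, contributing 17; the remaining 6 contribute 0. Total contributed: 17.
Gus keeps 17 and receives 5.1 × 17 × 4/26 = 13.34 from the planting fund, for a payoff of 30.34.

30.34 tokens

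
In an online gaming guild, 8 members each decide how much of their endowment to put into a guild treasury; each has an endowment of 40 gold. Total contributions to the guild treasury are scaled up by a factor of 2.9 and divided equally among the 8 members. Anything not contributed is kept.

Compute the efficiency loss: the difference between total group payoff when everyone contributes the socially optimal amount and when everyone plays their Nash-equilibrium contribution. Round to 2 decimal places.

608.00 gold

Each contributed unit returns 2.9/8 = 0.3625 to its contributor — below 1 — so contributing 0 is dominant for every player. At the Nash equilibrium everyone keeps their 40, and the group total is 8 × 40 = 320.
Each contributed unit returns 2.900 to the group as a whole (0.3625 to each of 8 players), which exceeds 1, so the social optimum is full contribution: group total = 2.900 × 320 = 928.00.
Efficiency loss = 928.00 − 320 = 608.00.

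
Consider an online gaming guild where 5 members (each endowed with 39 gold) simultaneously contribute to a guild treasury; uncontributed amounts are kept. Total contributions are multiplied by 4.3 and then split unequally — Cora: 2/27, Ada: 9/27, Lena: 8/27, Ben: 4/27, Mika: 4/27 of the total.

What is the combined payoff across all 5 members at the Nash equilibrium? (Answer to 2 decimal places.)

Player j's private return per contributed unit is 4.3 × (j's share). Contributing is weakly dominant for j when that share is at least 1/4.3 = 0.2326, and contributing 0 is dominant otherwise.
Ada and Lena clear that bar, contributing 39 each; the remaining 3 contribute 0. Total contributed: 78.
The guild treasury pays out 4.3 × 78 = 335.40 in total (split across the unequal shares, but the aggregate is all that matters for the group sum).
The 3 free-riders keep 39 each, adding 117. Group total = 117 + 335.40 = 452.40.

452.40 gold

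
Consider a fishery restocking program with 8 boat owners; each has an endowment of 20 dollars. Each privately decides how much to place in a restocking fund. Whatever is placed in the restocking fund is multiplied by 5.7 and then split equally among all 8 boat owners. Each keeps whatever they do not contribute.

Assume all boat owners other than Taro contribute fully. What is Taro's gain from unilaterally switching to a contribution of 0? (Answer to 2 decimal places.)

5.75 dollars

Switching from a contribution of 20 to 0 lets Taro keep an extra 20 dollars, but lowers the restocking fund by 20, which costs Taro their own share of that drop: 5.7/8 × 20 = 14.25.
Net gain = 20 − 14.25 = 5.75. The private return per contributed unit (0.7125) is below 1, so free-riding is indeed the best response regardless of what the others do.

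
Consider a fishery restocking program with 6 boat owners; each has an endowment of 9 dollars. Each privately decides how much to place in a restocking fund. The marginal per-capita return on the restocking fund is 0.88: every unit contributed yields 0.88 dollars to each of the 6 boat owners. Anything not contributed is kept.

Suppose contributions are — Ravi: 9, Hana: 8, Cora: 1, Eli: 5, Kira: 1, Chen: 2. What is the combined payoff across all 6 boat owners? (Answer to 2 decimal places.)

165.28 dollars

Total contributed: 9 + 8 + 1 + 5 + 1 + 2 = 26; total kept: 6 × 9 − 26 = 28.
The restocking fund pays out 0.88 × 6 × 26 = 137.28 in aggregate.
Group total = 28 + 137.28 = 165.28.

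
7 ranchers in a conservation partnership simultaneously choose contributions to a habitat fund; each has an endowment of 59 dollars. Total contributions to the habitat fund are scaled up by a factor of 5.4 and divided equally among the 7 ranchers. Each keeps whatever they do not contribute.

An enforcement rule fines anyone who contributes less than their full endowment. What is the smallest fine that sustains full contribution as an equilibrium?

13.49 dollars

Given the others contribute fully, the best deviation is to contribute 0 (any partial contribution still incurs the fine and gives up units whose private return 0.7714 is below 1).
Deviating from 59 to 0 saves 59 dollars but forfeits the deviator's share of the drop in the habitat fund: 5.4/7 × 59 = 45.51.
So the deviation gain is 59 − 45.51 = 13.49, and the fine must be at least 13.49 dollars to wipe it out.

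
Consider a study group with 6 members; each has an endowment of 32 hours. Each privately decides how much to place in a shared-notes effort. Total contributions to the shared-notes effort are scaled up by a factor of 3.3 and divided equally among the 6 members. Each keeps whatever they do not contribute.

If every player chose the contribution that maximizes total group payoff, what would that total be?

Each contributed unit returns 3.300 to the group as a whole (0.5500 to each of 6 players), which exceeds 1, so the social optimum is full contribution: group total = 3.300 × 192 = 633.60.

633.60 hours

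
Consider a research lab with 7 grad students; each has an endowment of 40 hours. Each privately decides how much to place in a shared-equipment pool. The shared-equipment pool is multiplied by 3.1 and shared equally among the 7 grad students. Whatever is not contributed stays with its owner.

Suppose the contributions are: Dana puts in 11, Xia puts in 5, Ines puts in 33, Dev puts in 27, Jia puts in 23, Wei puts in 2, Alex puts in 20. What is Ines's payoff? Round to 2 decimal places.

60.59 hours

Total contributed: 11 + 5 + 33 + 27 + 23 + 2 + 20 = 121.
Each receives 3.1 × 121 / 7 = 53.59 from the shared-equipment pool.
Ines keeps 40 − 33 = 7, so Ines's payoff is 7 + 53.59 = 60.59.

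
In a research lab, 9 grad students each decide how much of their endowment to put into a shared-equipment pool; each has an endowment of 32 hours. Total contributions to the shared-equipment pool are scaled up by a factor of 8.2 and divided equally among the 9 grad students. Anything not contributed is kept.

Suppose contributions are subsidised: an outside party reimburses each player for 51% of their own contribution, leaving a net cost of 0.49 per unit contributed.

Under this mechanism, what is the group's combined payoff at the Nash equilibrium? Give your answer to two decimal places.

2508.48 hours

The effective private return per unit is now (8.2/9) / 0.49 = 1.8594 > 1, so every player's dominant strategy flips to full contribution.
At the Nash equilibrium everyone contributes 32. Group total payoff = 9 × (32 × 0.51 + 8.2 × 32) = 2508.48.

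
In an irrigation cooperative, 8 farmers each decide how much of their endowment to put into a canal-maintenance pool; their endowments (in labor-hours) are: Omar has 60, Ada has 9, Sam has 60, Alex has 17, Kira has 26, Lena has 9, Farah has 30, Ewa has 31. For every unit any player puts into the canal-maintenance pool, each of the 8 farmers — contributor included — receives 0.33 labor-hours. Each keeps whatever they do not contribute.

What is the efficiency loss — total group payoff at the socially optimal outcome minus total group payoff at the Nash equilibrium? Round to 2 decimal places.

396.88 labor-hours

The private return per contributed unit is 0.33 < 1 for everyone, so the Nash equilibrium is zero contribution and the group total is Σ E_j = 60 + 9 + 60 + 17 + 26 + 9 + 30 + 31 = 242.
Each contributed unit returns 2.640 to the group, so the social optimum is full contribution by everyone: group total = 2.640 × 242 = 638.88.
Efficiency loss = (2.640 − 1) × 242 = 396.88.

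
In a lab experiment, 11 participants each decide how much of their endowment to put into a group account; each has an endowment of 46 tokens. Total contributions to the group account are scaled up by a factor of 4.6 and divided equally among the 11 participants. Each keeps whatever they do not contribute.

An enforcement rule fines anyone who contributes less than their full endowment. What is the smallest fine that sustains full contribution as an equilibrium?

Given the others contribute fully, the best deviation is to contribute 0 (any partial contribution still incurs the fine and gives up units whose private return 0.4182 is below 1).
Deviating from 46 to 0 saves 46 tokens but forfeits the deviator's share of the drop in the group account: 4.6/11 × 46 = 19.24.
So the deviation gain is 46 − 19.24 = 26.76, and the fine must be at least 26.76 tokens to wipe it out.

26.76 tokens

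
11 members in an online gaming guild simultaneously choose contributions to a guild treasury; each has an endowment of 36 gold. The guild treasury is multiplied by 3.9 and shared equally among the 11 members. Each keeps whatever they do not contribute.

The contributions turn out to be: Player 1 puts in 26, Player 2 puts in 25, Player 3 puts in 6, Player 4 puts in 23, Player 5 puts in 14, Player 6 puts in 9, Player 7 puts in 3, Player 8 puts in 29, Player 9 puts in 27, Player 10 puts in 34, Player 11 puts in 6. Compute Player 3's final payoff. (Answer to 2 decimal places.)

101.62 gold

Total contributed: 26 + 25 + 6 + 23 + 14 + 9 + 3 + 29 + 27 + 34 + 6 = 202.
Each receives 3.9 × 202 / 11 = 71.62 from the guild treasury.
Player 3 keeps 36 − 6 = 30, so Player 3's payoff is 30 + 71.62 = 101.62.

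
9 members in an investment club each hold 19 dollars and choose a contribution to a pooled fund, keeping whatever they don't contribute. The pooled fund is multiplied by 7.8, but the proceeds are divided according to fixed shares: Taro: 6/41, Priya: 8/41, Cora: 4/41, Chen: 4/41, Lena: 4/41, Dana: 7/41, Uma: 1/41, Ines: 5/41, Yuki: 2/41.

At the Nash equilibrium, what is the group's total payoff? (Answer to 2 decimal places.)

Each unit j contributes comes back to j as 7.8 × (j's share), so j prefers to contribute only if that share exceeds 1/7.8 = 0.1282; otherwise keeping the unit dominates.
Taro, Priya and Dana are above the threshold, contributing 19 each; the remaining 6 contribute 0. Total contributed: 57.
The pooled fund pays out 7.8 × 57 = 444.60 in total (split across the unequal shares, but the aggregate is all that matters for the group sum).
The 6 free-riders keep 19 each, adding 114. Group total = 114 + 444.60 = 558.60.

558.60 dollars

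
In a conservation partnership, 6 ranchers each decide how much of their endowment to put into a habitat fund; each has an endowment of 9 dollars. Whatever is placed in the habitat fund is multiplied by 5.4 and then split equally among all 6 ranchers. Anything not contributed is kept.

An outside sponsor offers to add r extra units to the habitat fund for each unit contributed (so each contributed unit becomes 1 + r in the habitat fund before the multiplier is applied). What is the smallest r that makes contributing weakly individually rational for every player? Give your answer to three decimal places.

0.111

With matching at rate r, one contributed unit becomes (1 + r) in the habitat fund and returns 5.4 × (1 + r) / 6 to the contributor.
Setting this equal to 1: 1 + r = 6/5.4 = 1.1111.
So the minimum matching rate is r = 1.1111 − 1 = 0.111.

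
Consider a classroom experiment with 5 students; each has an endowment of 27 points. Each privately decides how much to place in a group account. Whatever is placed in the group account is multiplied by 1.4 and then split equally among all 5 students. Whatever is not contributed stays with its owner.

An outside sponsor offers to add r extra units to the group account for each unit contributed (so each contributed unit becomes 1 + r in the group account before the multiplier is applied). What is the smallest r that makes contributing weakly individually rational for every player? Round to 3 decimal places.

2.571

With matching at rate r, one contributed unit becomes (1 + r) in the group account and returns 1.4 × (1 + r) / 5 to the contributor.
Setting this equal to 1: 1 + r = 5/1.4 = 3.5714.
So the minimum matching rate is r = 3.5714 − 1 = 2.571.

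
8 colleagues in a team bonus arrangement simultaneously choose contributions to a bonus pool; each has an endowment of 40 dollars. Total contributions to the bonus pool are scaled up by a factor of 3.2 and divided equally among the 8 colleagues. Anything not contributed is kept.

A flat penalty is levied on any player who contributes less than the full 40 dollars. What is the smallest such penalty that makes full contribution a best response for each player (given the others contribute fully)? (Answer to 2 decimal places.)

24.00 dollars

Given the others contribute fully, the best deviation is to contribute 0 (any partial contribution still incurs the fine and gives up units whose private return 0.4000 is below 1).
Deviating from 40 to 0 saves 40 dollars but forfeits the deviator's share of the drop in the bonus pool: 3.2/8 × 40 = 16.00.
So the deviation gain is 40 − 16.00 = 24.00, and the fine must be at least 24.00 dollars to wipe it out.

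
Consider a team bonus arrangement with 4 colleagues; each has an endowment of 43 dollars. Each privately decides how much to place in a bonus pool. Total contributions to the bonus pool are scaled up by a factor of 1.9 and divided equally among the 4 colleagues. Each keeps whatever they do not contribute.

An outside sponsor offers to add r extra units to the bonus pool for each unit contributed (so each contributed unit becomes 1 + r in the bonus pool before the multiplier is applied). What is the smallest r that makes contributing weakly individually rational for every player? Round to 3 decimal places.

1.105

With matching at rate r, one contributed unit becomes (1 + r) in the bonus pool and returns 1.9 × (1 + r) / 4 to the contributor.
Setting this equal to 1: 1 + r = 4/1.9 = 2.1053.
So the minimum matching rate is r = 2.1053 − 1 = 1.105.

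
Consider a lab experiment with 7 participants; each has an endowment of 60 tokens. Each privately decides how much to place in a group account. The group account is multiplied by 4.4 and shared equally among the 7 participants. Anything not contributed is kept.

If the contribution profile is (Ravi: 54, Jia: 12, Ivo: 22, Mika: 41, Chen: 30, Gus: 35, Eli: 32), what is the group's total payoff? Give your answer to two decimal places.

Total contributed: 54 + 12 + 22 + 41 + 30 + 35 + 32 = 226; total kept: 7 × 60 − 226 = 194.
The group account pays out 4.4 × 226 = 994.40 in aggregate.
Group total = 194 + 994.40 = 1188.40.

1188.40 tokens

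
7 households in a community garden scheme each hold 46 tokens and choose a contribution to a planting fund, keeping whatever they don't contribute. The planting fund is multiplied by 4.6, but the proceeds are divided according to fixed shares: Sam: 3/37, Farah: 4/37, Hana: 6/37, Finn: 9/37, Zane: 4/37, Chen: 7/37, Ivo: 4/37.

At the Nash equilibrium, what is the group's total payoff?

Each unit j contributes comes back to j as 4.6 × (j's share), so j prefers to contribute only if that share exceeds 1/4.6 = 0.2174; otherwise keeping the unit dominates.
The only share above 0.2174 is Finn's 9/37, contributing 46; the remaining 6 contribute 0. Total contributed: 46.
The planting fund pays out 4.6 × 46 = 211.60 in total (split across the unequal shares, but the aggregate is all that matters for the group sum).
The 6 free-riders keep 46 each, adding 276. Group total = 276 + 211.60 = 487.60.

487.60 tokens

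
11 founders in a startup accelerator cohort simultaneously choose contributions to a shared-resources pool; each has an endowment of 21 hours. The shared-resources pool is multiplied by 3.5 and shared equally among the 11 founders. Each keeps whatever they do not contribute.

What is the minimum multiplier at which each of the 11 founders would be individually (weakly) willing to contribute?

A contributed unit returns (multiplier)/11 to its contributor.
This reaches 1 exactly when the multiplier is 11.

11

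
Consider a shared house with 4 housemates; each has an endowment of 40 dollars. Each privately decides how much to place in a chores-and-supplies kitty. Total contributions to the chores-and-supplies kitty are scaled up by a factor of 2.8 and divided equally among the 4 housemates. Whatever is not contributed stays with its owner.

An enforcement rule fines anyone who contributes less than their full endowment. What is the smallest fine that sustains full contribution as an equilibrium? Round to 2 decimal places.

Given the others contribute fully, the best deviation is to contribute 0 (any partial contribution still incurs the fine and gives up units whose private return 0.7000 is below 1).
Deviating from 40 to 0 saves 40 dollars but forfeits the deviator's share of the drop in the chores-and-supplies kitty: 2.8/4 × 40 = 28.00.
So the deviation gain is 40 − 28.00 = 12.00, and the fine must be at least 12.00 dollars to wipe it out.

12.00 dollars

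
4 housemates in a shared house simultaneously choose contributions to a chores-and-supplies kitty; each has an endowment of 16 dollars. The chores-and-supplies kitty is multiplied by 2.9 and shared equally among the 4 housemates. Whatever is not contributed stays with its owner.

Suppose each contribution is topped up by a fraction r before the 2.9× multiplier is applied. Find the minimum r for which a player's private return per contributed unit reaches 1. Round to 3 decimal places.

With matching at rate r, one contributed unit becomes (1 + r) in the chores-and-supplies kitty and returns 2.9 × (1 + r) / 4 to the contributor.
Setting this equal to 1: 1 + r = 4/2.9 = 1.3793.
So the minimum matching rate is r = 1.3793 − 1 = 0.379.

0.379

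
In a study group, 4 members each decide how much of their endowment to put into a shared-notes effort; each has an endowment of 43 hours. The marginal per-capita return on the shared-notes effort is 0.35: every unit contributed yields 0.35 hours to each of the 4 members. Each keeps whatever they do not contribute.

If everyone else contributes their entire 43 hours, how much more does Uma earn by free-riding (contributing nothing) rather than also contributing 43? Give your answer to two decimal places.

Switching from a contribution of 43 to 0 lets Uma keep an extra 43 hours, but lowers the shared-notes effort by 43, which costs Uma their own share of that drop: 0.35 × 43 = 15.05.
Net gain = 43 − 15.05 = 27.95. The private return per contributed unit (0.35) is below 1, so free-riding is indeed the best response regardless of what the others do.

27.95 hours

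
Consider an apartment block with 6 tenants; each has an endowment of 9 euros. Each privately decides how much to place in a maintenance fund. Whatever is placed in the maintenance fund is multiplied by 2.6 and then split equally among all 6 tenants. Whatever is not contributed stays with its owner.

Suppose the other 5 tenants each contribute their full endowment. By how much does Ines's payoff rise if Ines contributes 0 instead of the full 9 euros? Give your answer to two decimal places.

Switching from a contribution of 9 to 0 lets Ines keep an extra 9 euros, but lowers the maintenance fund by 9, which costs Ines their own share of that drop: 2.6/6 × 9 = 3.90.
Net gain = 9 − 3.90 = 5.10. The private return per contributed unit (0.4333) is below 1, so free-riding is indeed the best response regardless of what the others do.

5.10 euros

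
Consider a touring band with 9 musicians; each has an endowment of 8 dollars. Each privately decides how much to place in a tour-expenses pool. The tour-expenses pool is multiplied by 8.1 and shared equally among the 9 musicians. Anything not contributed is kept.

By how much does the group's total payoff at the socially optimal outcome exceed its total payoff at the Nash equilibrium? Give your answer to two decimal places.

511.20 dollars

Each contributed unit returns 8.1/9 = 0.9000 to its contributor — below 1 — so contributing 0 is dominant for every player. At the Nash equilibrium everyone keeps their 8, and the group total is 9 × 8 = 72.
Each contributed unit returns 8.100 to the group as a whole (0.9000 to each of 9 players), which exceeds 1, so the social optimum is full contribution: group total = 8.100 × 72 = 583.20.
Efficiency loss = 583.20 − 72 = 511.20.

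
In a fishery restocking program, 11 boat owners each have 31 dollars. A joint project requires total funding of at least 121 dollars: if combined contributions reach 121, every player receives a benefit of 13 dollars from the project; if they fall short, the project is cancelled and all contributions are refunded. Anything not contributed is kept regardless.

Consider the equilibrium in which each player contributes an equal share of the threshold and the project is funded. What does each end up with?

Equal share of the threshold: 121/11 = 11.
At this profile no one gains by cutting their contribution: any cut drops the total below 121, the project is cancelled, contributions are refunded, and the deviator ends with 31, which is less than 31 − 11 + 13 = 33. Contributing more than 11 just wastes the excess. So contributing exactly 11 is a best response.
Each player's payoff: 31 − 11 + 13 = 33.

33 dollars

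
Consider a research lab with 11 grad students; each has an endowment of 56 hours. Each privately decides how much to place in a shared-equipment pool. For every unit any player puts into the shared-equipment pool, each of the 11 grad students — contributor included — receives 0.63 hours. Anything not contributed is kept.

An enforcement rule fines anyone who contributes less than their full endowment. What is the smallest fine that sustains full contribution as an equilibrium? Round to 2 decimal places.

Given the others contribute fully, the best deviation is to contribute 0 (any partial contribution still incurs the fine and gives up units whose private return 0.63 is below 1).
Deviating from 56 to 0 saves 56 hours but forfeits the deviator's share of the drop in the shared-equipment pool: 0.63 × 56 = 35.28.
So the deviation gain is 56 − 35.28 = 20.72, and the fine must be at least 20.72 hours to wipe it out.

20.72 hours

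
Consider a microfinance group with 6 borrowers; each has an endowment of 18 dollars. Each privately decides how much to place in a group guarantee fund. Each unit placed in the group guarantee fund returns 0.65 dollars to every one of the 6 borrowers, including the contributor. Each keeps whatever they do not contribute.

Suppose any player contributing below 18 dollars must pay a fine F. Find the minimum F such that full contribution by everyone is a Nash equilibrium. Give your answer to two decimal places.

Given the others contribute fully, the best deviation is to contribute 0 (any partial contribution still incurs the fine and gives up units whose private return 0.65 is below 1).
Deviating from 18 to 0 saves 18 dollars but forfeits the deviator's share of the drop in the group guarantee fund: 0.65 × 18 = 11.70.
So the deviation gain is 18 − 11.70 = 6.30, and the fine must be at least 6.30 dollars to wipe it out.

6.30 dollars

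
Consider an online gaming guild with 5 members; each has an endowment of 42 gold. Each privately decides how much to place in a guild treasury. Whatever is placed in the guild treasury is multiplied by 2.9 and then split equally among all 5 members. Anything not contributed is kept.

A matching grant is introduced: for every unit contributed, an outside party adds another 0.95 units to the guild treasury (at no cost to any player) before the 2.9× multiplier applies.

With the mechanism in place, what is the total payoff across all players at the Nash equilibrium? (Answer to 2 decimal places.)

1187.55 gold

Under the mechanism each unit contributed yields 2.9 × 1.95 / 5 = 1.1310 back to its contributor per unit of net cost, which exceeds 1, making full contribution the dominant choice for everyone.
So the Nash equilibrium is full contribution by all 5; the group earns 2.9 × 1.95 × 210 = 1187.55.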